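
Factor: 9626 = 2^1*4813^1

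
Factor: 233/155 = 5^ ( - 1)*31^( - 1)*233^1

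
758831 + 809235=1568066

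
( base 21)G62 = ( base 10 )7184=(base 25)bc9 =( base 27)9N2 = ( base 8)16020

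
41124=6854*6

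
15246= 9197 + 6049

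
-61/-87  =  61/87= 0.70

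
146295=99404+46891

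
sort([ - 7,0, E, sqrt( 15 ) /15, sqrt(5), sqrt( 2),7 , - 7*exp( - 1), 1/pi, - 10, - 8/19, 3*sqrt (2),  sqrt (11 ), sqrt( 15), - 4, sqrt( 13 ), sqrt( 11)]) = [-10, - 7,-4, - 7* exp( - 1), - 8/19,0 , sqrt( 15) /15,1/pi,sqrt(2), sqrt(5 ), E, sqrt( 11), sqrt(11), sqrt(13),sqrt(15), 3*sqrt(2 ), 7]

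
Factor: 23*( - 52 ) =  - 1196 = - 2^2*13^1*23^1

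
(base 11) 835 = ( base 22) 21g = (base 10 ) 1006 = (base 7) 2635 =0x3EE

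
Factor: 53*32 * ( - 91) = -2^5*7^1 *13^1*53^1  =  - 154336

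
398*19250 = 7661500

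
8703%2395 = 1518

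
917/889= 1+4/127 = 1.03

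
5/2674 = 5/2674 = 0.00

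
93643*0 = 0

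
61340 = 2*30670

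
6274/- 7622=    - 3137/3811= -0.82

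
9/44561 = 9/44561 = 0.00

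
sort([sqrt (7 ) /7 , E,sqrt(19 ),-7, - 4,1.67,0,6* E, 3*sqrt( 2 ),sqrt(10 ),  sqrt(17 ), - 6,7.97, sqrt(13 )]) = [  -  7,-6,-4,0,sqrt( 7)/7 , 1.67 , E, sqrt(10), sqrt (13),sqrt(17), 3*sqrt(2),sqrt ( 19),7.97,6*E] 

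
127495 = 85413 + 42082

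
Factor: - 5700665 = - 5^1*19^1 * 23^1* 2609^1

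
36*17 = 612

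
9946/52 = 191 + 7/26 = 191.27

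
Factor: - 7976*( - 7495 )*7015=419357541800 = 2^3* 5^2*23^1 * 61^1 * 997^1*1499^1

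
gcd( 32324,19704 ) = 4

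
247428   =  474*522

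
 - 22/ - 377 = 22/377 = 0.06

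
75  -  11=64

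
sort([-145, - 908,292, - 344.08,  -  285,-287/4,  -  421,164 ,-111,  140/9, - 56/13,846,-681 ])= [ - 908, - 681, - 421,  -  344.08, - 285,-145,  -  111,-287/4, -56/13,140/9,164,292,846]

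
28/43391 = 28/43391 = 0.00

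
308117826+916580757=1224698583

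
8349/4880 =8349/4880= 1.71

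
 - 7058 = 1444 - 8502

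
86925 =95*915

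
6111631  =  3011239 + 3100392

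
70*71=4970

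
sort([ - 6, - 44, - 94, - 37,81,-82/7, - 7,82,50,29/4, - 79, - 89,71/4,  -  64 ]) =[ - 94, - 89 , - 79, - 64, - 44, - 37, - 82/7, - 7, - 6,29/4,71/4, 50,  81,82 ] 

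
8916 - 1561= 7355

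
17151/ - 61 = - 17151/61 = - 281.16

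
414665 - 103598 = 311067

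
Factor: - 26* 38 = - 988 = - 2^2  *  13^1*19^1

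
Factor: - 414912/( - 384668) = 2^4*3^1*  2161^1*96167^( - 1 ) = 103728/96167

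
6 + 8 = 14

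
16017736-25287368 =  - 9269632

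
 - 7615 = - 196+  -  7419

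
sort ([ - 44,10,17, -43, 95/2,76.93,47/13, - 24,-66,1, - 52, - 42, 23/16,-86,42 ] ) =[  -  86,-66,-52, - 44,-43,-42,-24, 1,23/16,  47/13  ,  10 , 17, 42,  95/2,76.93] 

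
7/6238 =7/6238 = 0.00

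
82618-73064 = 9554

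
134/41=134/41 = 3.27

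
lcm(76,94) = 3572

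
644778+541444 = 1186222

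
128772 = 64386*2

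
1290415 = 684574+605841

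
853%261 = 70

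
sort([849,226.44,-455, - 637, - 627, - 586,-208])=[ - 637, - 627, - 586,-455,-208,226.44, 849]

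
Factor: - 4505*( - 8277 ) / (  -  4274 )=  -  2^( - 1)*3^1*5^1*17^1*31^1*53^1*89^1*2137^( - 1 )  =  - 37287885/4274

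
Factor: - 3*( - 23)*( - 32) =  - 2^5 * 3^1*23^1 = - 2208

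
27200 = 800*34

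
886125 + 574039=1460164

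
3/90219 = 1/30073 = 0.00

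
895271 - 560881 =334390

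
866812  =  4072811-3205999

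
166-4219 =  - 4053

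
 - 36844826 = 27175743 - 64020569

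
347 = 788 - 441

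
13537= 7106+6431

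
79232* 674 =53402368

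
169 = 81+88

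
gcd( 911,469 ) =1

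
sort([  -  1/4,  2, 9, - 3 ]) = [- 3, - 1/4, 2, 9 ] 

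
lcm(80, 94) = 3760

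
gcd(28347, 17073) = 3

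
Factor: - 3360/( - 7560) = 2^2 * 3^( - 2 )  =  4/9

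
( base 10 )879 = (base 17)30c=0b1101101111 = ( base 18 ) 2CF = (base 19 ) 285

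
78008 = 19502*4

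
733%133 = 68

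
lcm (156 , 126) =3276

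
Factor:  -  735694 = -2^1 *73^1*5039^1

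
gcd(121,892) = 1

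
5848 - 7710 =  - 1862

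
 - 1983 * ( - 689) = 1366287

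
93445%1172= 857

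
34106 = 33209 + 897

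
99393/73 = 99393/73 = 1361.55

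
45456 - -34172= 79628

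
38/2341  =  38/2341= 0.02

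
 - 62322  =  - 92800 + 30478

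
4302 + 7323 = 11625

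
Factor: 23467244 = 2^2 * 5866811^1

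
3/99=1/33= 0.03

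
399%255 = 144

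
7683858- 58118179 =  - 50434321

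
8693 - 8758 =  - 65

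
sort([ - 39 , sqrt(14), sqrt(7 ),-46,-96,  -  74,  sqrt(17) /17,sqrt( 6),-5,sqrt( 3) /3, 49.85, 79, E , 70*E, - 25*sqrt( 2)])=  [ -96,- 74,-46  , - 39 ,- 25*sqrt ( 2), - 5,sqrt(17)/17,sqrt(3) /3,sqrt ( 6), sqrt(7),E , sqrt( 14 ) , 49.85, 79,  70*E]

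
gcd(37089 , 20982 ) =39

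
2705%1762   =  943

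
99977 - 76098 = 23879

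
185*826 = 152810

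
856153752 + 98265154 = 954418906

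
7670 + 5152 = 12822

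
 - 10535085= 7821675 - 18356760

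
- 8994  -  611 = - 9605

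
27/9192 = 9/3064  =  0.00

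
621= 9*69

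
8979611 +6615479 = 15595090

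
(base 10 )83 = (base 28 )2R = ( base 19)47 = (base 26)35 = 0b1010011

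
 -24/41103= - 1+13693/13701= - 0.00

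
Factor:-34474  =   - 2^1*11^1*1567^1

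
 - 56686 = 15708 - 72394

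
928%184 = 8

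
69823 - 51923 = 17900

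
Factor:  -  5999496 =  - 2^3*3^1*457^1 * 547^1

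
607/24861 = 607/24861 = 0.02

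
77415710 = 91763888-14348178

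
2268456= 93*24392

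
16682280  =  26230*636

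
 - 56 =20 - 76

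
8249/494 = 16 + 345/494 = 16.70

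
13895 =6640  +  7255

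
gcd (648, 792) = 72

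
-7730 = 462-8192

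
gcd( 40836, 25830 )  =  246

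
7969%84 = 73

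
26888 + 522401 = 549289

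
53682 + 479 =54161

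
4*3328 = 13312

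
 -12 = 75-87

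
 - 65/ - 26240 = 13/5248 = 0.00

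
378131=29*13039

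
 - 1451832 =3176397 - 4628229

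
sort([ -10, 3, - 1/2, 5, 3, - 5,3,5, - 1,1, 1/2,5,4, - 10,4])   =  [ - 10,-10,-5,  -  1,  -  1/2,1/2,1,3,3, 3,4,4,5,5,5 ] 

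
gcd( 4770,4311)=9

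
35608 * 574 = 20438992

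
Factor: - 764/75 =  - 2^2*3^( - 1)*  5^( - 2)* 191^1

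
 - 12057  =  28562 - 40619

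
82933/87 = 82933/87  =  953.25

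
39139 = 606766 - 567627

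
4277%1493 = 1291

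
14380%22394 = 14380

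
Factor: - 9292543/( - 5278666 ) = 2^( - 1)*13^1 * 53^1*13487^1 * 2639333^ ( - 1 )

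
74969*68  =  5097892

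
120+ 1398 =1518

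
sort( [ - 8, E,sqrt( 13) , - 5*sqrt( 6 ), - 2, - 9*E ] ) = [ - 9*E,-5*sqrt(6 ), - 8, - 2, E, sqrt ( 13)]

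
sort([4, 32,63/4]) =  [4,63/4,32]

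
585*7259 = 4246515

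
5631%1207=803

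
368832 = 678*544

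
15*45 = 675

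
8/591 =8/591  =  0.01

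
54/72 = 3/4=0.75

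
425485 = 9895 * 43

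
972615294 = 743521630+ 229093664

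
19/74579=19/74579= 0.00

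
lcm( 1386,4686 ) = 98406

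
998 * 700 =698600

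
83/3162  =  83/3162=0.03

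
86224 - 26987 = 59237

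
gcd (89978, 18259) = 1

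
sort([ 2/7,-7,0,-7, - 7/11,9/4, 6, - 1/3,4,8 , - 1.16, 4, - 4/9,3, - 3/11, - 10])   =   [-10, - 7, - 7, -1.16, - 7/11,  -  4/9 , - 1/3, -3/11,0,2/7,9/4,3 , 4 , 4,6, 8] 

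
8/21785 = 8/21785= 0.00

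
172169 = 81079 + 91090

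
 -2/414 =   -  1/207 =- 0.00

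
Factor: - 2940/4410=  - 2/3=- 2^1*3^( - 1)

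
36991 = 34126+2865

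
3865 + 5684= 9549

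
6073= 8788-2715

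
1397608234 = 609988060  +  787620174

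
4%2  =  0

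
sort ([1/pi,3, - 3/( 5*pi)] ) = [ - 3/( 5*pi ),1/pi, 3 ] 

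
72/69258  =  12/11543 = 0.00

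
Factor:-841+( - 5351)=-6192  =  -  2^4*3^2* 43^1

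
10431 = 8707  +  1724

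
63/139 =63/139 = 0.45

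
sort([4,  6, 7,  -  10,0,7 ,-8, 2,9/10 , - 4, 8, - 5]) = [-10,-8,-5,-4,0,9/10,2,4,6, 7,  7 , 8 ] 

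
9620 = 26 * 370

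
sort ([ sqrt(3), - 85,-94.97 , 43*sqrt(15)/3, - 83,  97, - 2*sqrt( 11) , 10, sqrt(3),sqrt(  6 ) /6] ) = [ -94.97,- 85, - 83,-2*sqrt( 11 ), sqrt ( 6 )/6, sqrt( 3),sqrt( 3 ), 10,43*sqrt( 15 ) /3, 97 ] 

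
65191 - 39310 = 25881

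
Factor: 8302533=3^1*2767511^1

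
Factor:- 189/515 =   -  3^3*5^( - 1 )*7^1 * 103^(- 1)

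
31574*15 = 473610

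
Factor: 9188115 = 3^1*5^1*19^1*103^1*313^1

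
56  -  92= - 36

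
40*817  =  32680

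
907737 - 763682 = 144055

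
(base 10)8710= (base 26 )CN0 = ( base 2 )10001000000110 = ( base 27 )BPG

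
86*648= 55728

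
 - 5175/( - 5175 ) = 1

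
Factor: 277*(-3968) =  -1099136= - 2^7*31^1*277^1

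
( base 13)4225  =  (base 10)9157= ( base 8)21705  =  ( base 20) 12hh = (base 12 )5371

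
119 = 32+87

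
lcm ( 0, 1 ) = 0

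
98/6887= 98/6887 = 0.01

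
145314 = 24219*6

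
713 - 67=646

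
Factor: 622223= 7^1*103^1 * 863^1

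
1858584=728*2553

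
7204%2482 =2240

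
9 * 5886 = 52974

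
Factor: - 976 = -2^4*61^1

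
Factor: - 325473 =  - 3^1 *23^1*53^1*89^1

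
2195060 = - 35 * ( -62716)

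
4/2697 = 4/2697 = 0.00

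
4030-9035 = -5005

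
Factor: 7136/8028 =2^3*3^( - 2) =8/9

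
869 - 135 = 734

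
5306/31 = 171 + 5/31=171.16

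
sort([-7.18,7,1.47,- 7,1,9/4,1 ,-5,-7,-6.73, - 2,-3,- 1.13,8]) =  [ - 7.18, -7,-7, - 6.73, - 5 ,-3, - 2,-1.13, 1, 1, 1.47,9/4,7,8]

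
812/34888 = 29/1246 = 0.02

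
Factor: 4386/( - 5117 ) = - 2^1*3^1*7^( - 1 ) = - 6/7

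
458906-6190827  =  -5731921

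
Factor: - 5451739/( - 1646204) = 2^ (- 2 )*7^(-2)*29^1 *37^( - 1 )*53^1*227^( - 1 )*3547^1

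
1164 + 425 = 1589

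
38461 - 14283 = 24178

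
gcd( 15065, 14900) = 5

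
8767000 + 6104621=14871621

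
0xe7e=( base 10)3710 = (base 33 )3de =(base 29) 4br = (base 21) 88E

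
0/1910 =0 = 0.00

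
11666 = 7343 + 4323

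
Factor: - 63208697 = -113^1*559369^1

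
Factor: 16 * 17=2^4*17^1=272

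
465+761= 1226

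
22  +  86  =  108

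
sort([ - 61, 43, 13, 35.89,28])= [ - 61,13, 28, 35.89, 43]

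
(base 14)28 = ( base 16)24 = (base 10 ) 36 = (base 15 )26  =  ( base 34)12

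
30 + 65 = 95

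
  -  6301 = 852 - 7153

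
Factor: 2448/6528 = 2^( - 3 ) * 3^1= 3/8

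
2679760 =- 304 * ( - 8815)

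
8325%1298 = 537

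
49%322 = 49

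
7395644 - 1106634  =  6289010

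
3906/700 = 279/50=5.58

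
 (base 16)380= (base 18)2de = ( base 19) 293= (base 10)896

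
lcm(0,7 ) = 0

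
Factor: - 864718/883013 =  - 2^1* 432359^1*883013^( -1)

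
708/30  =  23 + 3/5  =  23.60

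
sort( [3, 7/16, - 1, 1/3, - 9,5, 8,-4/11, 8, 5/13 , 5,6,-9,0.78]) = [ - 9,  -  9, - 1, - 4/11,1/3,5/13, 7/16,  0.78,3, 5, 5, 6, 8,8 ] 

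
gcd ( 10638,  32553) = 9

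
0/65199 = 0 = 0.00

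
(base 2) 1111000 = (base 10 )120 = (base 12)A0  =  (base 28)48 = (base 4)1320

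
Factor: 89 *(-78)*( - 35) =2^1*3^1 * 5^1 * 7^1 * 13^1  *  89^1 = 242970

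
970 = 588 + 382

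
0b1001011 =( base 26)2n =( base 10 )75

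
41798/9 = 4644 + 2/9 = 4644.22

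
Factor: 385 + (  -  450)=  - 5^1*13^1  =  -65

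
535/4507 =535/4507 = 0.12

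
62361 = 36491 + 25870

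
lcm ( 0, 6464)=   0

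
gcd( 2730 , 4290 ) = 390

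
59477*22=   1308494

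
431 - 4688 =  - 4257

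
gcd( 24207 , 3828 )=3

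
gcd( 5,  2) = 1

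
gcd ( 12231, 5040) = 9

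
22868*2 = 45736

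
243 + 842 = 1085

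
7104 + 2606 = 9710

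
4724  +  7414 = 12138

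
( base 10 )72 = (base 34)24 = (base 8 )110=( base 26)2k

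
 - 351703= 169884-521587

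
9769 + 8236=18005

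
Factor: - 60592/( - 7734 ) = 30296/3867 = 2^3 * 3^( - 1 ) * 7^1 * 541^1 * 1289^(-1)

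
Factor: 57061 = 43^1*1327^1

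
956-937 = 19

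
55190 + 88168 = 143358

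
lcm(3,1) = 3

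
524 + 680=1204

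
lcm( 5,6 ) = 30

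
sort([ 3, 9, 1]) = [ 1, 3  ,  9]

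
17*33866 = 575722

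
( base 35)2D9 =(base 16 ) b62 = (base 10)2914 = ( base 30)374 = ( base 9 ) 3887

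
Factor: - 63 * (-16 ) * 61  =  2^4*3^2*7^1*61^1 = 61488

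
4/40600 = 1/10150  =  0.00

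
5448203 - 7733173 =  - 2284970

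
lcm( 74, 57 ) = 4218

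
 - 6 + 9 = 3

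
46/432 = 23/216= 0.11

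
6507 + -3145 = 3362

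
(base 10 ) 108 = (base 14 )7a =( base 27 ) 40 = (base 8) 154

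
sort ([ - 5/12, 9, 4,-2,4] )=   [ - 2, - 5/12, 4,4, 9] 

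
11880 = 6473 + 5407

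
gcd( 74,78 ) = 2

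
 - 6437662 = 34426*(-187) 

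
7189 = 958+6231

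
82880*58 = 4807040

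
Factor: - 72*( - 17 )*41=2^3 * 3^2* 17^1 * 41^1 =50184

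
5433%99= 87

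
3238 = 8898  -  5660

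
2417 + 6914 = 9331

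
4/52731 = 4/52731 = 0.00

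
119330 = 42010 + 77320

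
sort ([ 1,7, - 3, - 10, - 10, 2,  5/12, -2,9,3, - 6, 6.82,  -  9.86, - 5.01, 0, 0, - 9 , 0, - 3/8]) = [ - 10,-10,-9.86 , - 9, - 6, - 5.01, - 3,  -  2, - 3/8,0,0, 0,5/12,  1,2,3, 6.82  ,  7,9]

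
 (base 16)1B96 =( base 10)7062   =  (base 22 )ed0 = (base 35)5qr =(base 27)9if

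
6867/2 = 6867/2=3433.50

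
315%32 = 27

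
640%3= 1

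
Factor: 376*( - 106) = -2^4*47^1*53^1 = - 39856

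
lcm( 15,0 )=0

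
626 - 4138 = -3512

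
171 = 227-56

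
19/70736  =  19/70736 = 0.00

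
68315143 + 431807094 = 500122237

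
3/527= 3/527=0.01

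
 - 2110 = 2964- 5074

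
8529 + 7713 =16242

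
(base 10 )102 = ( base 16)66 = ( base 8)146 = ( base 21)4i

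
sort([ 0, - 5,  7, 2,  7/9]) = [ - 5, 0 , 7/9 , 2, 7 ] 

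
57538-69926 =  - 12388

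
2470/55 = 44 + 10/11 = 44.91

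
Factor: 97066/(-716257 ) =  - 2^1*48533^1*716257^ ( - 1) 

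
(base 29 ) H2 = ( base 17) 1c2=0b111101111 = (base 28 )hj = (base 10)495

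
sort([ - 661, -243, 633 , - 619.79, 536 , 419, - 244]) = [-661, - 619.79,-244, - 243, 419,  536, 633] 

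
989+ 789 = 1778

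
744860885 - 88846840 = 656014045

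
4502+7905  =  12407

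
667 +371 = 1038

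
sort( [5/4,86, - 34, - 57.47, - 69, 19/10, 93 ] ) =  [ - 69,  -  57.47, - 34, 5/4, 19/10, 86, 93]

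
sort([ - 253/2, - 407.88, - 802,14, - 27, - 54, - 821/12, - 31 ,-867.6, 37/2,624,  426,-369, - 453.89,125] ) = [ - 867.6, - 802, - 453.89, - 407.88, - 369, - 253/2, - 821/12, - 54,- 31, - 27,14, 37/2,  125,426, 624]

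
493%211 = 71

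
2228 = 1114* 2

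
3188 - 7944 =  - 4756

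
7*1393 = 9751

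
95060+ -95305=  - 245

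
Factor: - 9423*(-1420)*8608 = 115180721280 = 2^7 * 3^3*5^1*71^1*269^1*349^1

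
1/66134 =1/66134 = 0.00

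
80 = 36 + 44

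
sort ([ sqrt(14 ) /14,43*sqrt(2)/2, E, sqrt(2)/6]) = [sqrt (2)/6,sqrt(14) /14,E  ,  43*sqrt(2)/2] 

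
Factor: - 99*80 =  -7920 = - 2^4*3^2 *5^1*11^1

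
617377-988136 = -370759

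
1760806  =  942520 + 818286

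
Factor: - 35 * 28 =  - 2^2*5^1*7^2 = - 980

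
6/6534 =1/1089 =0.00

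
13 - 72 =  - 59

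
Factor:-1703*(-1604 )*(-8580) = -2^4*3^1 * 5^1*11^1*13^2*131^1*401^1 = - 23437230960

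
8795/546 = 8795/546 = 16.11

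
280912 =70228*4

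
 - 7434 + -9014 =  - 16448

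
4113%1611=891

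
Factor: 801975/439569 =3^(-1 )*5^2*13^( - 2)*37^1 = 925/507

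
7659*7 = 53613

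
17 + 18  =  35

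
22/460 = 11/230 = 0.05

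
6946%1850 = 1396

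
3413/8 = 3413/8  =  426.62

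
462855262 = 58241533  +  404613729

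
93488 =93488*1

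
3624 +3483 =7107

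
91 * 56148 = 5109468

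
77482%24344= 4450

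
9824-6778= 3046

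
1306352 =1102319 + 204033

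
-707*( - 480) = 339360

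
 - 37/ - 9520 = 37/9520 = 0.00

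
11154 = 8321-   -  2833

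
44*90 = 3960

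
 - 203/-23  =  8 + 19/23 = 8.83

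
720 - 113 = 607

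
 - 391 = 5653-6044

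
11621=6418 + 5203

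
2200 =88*25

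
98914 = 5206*19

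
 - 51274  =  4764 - 56038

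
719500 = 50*14390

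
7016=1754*4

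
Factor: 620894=2^1*310447^1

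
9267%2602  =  1461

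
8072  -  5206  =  2866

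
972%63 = 27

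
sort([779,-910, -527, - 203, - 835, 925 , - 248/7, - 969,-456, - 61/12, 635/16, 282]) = [ - 969, - 910, - 835, - 527, - 456, - 203, - 248/7, - 61/12 , 635/16, 282, 779,925]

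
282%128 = 26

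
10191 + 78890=89081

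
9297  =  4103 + 5194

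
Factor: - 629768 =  - 2^3*78721^1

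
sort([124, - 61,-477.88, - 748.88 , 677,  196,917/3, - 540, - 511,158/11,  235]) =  [-748.88,-540, - 511,  -  477.88, - 61,158/11,124,196,235,917/3, 677 ]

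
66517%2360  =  437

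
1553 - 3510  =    -  1957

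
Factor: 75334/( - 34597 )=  - 2^1*7^1*29^(-1 )*1193^( - 1)*5381^1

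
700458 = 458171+242287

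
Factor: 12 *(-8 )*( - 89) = 8544 =2^5 * 3^1 * 89^1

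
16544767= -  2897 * (  -  5711)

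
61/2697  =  61/2697 = 0.02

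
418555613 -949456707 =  - 530901094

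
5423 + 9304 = 14727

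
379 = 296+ 83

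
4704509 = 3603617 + 1100892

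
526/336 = 1 + 95/168 = 1.57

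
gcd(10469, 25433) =29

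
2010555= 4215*477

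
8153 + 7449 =15602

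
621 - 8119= - 7498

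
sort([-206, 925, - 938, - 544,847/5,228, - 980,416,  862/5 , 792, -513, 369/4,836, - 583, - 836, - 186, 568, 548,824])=[ - 980, - 938,-836,- 583 , - 544, - 513, - 206, - 186, 369/4, 847/5,862/5,228, 416,548,568,792,824,836, 925 ]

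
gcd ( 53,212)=53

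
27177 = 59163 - 31986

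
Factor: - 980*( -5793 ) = 5677140 = 2^2*3^1*5^1*7^2 * 1931^1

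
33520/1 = 33520=33520.00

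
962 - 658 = 304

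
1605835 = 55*29197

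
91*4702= 427882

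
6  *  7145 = 42870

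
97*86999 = 8438903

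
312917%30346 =9457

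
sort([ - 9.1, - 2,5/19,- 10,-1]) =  [ - 10 ,-9.1, - 2,  -  1 , 5/19 ] 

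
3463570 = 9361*370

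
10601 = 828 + 9773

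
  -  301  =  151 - 452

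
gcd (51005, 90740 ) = 5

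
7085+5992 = 13077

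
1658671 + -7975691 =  - 6317020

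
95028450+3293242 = 98321692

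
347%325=22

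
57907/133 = 57907/133 = 435.39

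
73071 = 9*8119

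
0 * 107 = 0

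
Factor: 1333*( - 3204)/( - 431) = 2^2*3^2*31^1*43^1*89^1*431^ (- 1)= 4270932/431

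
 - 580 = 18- 598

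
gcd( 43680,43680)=43680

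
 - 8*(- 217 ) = 1736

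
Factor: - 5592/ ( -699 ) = 8 = 2^3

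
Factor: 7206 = 2^1*3^1*1201^1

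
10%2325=10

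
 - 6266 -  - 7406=1140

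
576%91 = 30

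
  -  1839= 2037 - 3876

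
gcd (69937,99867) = 1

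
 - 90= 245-335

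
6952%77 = 22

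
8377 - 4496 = 3881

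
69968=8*8746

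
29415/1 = 29415 = 29415.00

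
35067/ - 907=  - 35067/907 = - 38.66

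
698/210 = 3 + 34/105  =  3.32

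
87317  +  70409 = 157726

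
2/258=1/129 = 0.01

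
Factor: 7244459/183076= 2^(  -  2)*37^(-1) * 647^1*1237^( - 1)*11197^1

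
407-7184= -6777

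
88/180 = 22/45 = 0.49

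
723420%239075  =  6195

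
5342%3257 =2085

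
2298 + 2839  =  5137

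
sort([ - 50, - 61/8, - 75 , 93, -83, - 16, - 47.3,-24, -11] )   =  [  -  83, - 75,-50,-47.3,-24,- 16, - 11, - 61/8,93] 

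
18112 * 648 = 11736576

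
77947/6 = 12991 + 1/6= 12991.17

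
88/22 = 4 =4.00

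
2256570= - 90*( - 25073)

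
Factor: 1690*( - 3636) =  - 6144840= - 2^3*3^2*5^1*  13^2*101^1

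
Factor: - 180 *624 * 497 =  - 2^6*3^3*5^1*7^1*13^1*71^1 = - 55823040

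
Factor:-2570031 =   -  3^2 * 285559^1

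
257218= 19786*13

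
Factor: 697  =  17^1*41^1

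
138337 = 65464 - -72873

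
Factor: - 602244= -2^2*3^2*16729^1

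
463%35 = 8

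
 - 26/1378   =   - 1/53 = - 0.02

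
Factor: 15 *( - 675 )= - 3^4 * 5^3 = - 10125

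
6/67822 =3/33911 = 0.00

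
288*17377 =5004576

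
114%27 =6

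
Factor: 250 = 2^1*5^3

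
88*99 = 8712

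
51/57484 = 51/57484  =  0.00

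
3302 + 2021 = 5323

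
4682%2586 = 2096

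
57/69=19/23 =0.83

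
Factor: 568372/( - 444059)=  - 81196/63437 = - 2^2* 11^ (-1)*53^1 * 73^( - 1)*79^( -1)*383^1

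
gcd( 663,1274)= 13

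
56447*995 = 56164765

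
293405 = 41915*7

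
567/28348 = 567/28348 = 0.02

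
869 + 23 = 892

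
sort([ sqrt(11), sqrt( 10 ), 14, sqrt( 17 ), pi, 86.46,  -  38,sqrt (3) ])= [ - 38,sqrt ( 3), pi,sqrt(10 ),sqrt(11), sqrt( 17 ), 14, 86.46 ]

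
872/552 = 109/69 =1.58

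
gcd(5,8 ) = 1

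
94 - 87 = 7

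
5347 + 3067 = 8414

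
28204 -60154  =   -31950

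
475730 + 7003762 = 7479492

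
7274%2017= 1223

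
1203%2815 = 1203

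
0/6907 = 0 = 0.00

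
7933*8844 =70159452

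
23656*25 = 591400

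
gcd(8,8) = 8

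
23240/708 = 32 + 146/177 = 32.82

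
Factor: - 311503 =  - 37^1 * 8419^1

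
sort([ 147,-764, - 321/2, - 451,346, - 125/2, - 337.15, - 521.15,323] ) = [  -  764, -521.15, - 451, - 337.15 , - 321/2,-125/2, 147  ,  323, 346]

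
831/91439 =831/91439 = 0.01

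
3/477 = 1/159 = 0.01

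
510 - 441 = 69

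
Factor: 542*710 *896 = 344798720 = 2^9*5^1*7^1 * 71^1*271^1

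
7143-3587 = 3556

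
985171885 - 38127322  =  947044563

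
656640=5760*114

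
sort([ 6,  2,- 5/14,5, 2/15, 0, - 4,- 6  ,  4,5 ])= [ - 6, - 4, - 5/14,0,  2/15,  2,  4,5,  5, 6 ] 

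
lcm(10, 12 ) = 60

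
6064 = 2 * 3032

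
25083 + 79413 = 104496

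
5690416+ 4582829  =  10273245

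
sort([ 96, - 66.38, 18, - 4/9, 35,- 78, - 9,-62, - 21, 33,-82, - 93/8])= [-82,-78 , - 66.38, - 62, - 21, - 93/8, - 9 ,-4/9  ,  18, 33,  35, 96]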